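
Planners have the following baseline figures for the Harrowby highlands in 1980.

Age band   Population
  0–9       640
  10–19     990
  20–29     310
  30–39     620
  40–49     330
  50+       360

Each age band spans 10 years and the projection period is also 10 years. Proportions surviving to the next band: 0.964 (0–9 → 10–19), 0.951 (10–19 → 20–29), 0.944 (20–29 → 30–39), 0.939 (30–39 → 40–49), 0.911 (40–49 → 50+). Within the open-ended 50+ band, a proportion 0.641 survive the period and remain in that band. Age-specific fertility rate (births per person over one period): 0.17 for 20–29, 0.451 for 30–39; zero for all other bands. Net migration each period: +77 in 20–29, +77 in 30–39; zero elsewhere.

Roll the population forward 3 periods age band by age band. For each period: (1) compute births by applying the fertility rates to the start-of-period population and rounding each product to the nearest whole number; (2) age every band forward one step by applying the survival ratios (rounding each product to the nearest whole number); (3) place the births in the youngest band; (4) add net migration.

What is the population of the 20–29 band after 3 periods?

382

— Period 1 —
Births: 310 * 0.17 = 53, 620 * 0.451 = 280 → total 333
10–19: 640 * 0.964 = 617
20–29: 990 * 0.951 = 941
30–39: 310 * 0.944 = 293
40–49: 620 * 0.939 = 582
50+: 330 * 0.911 + 360 * 0.641 = 301 + 231 = 532
Net migration: 20–29 + 77 → 1018; 30–39 + 77 → 370
Population now: 0–9=333, 10–19=617, 20–29=1018, 30–39=370, 40–49=582, 50+=532
— Period 2 —
Births: 1018 * 0.17 = 173, 370 * 0.451 = 167 → total 340
10–19: 333 * 0.964 = 321
20–29: 617 * 0.951 = 587
30–39: 1018 * 0.944 = 961
40–49: 370 * 0.939 = 347
50+: 582 * 0.911 + 532 * 0.641 = 530 + 341 = 871
Net migration: 20–29 + 77 → 664; 30–39 + 77 → 1038
Population now: 0–9=340, 10–19=321, 20–29=664, 30–39=1038, 40–49=347, 50+=871
— Period 3 —
Births: 664 * 0.17 = 113, 1038 * 0.451 = 468 → total 581
10–19: 340 * 0.964 = 328
20–29: 321 * 0.951 = 305
30–39: 664 * 0.944 = 627
40–49: 1038 * 0.939 = 975
50+: 347 * 0.911 + 871 * 0.641 = 316 + 558 = 874
Net migration: 20–29 + 77 → 382; 30–39 + 77 → 704
Population now: 0–9=581, 10–19=328, 20–29=382, 30–39=704, 40–49=975, 50+=874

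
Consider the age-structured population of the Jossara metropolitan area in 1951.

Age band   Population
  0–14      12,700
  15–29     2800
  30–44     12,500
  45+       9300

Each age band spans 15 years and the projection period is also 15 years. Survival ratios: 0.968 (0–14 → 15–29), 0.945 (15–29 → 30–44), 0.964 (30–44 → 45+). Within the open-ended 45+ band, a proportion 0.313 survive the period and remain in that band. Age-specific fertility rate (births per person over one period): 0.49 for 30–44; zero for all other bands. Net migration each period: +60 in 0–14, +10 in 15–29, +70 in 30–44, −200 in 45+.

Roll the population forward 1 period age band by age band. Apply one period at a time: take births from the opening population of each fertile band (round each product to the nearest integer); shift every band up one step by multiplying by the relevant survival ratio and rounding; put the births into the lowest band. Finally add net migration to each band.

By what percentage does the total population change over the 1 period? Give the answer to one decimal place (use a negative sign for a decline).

Period 1.
Births: 12500 × 0.49 = 6125
15–29: 12700 × 0.968 = 12294
30–44: 2800 × 0.945 = 2646
45+: 12500 × 0.964 + 9300 × 0.313 = 12050 + 2911 = 14961
Net migration: 0–14 + 60 → 6185; 15–29 + 10 → 12304; 30–44 + 70 → 2716; 45+ − 200 → 14761
→ [6185, 12304, 2716, 14761]
Total: 37300 → 35966; change = -1334; percentage change = -3.6%

-3.6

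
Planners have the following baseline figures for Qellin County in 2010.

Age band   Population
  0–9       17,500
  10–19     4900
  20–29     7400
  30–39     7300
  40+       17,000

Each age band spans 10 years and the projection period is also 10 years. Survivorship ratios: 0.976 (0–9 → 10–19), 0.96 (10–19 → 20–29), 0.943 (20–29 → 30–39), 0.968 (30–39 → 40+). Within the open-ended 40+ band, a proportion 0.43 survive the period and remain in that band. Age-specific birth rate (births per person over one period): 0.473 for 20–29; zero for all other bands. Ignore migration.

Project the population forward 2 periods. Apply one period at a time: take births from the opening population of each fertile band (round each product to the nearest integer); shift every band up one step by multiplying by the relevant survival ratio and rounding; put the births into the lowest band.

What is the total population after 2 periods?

39411

Let group 1 be 0–9 through group 5 = 40+.
After projecting period 1:
Births: 7400 × 0.473 = 3500
Group 2: 17500 × 0.976 = 17080
Group 3: 4900 × 0.96 = 4704
Group 4: 7400 × 0.943 = 6978
Group 5: 7300 × 0.968 + 17000 × 0.43 = 7066 + 7310 = 14376
Population now: 0–9=3500, 10–19=17080, 20–29=4704, 30–39=6978, 40+=14376
After projecting period 2:
Births: 4704 × 0.473 = 2225
Group 2: 3500 × 0.976 = 3416
Group 3: 17080 × 0.96 = 16397
Group 4: 4704 × 0.943 = 4436
Group 5: 6978 × 0.968 + 14376 × 0.43 = 6755 + 6182 = 12937
Population now: 0–9=2225, 10–19=3416, 20–29=16397, 30–39=4436, 40+=12937
Total after period 2: 2225 + 3416 + 16397 + 4436 + 12937 = 39411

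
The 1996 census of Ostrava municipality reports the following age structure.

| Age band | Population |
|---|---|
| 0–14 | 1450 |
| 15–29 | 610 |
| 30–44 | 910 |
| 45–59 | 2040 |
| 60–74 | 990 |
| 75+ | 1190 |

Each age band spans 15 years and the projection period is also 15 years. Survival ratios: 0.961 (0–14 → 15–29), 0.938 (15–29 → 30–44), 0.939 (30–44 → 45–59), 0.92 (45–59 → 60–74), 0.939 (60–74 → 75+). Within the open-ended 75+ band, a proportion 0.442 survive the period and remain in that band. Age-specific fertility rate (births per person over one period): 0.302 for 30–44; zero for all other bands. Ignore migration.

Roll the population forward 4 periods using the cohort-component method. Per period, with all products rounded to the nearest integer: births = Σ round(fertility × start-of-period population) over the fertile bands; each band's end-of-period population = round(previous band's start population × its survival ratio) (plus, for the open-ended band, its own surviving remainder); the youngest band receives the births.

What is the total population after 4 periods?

Numbering the bands 1..6 from youngest to oldest:
Period 1.
Births: 910 * 0.302 = 275
Band 2: 1450 * 0.961 = 1393
Band 3: 610 * 0.938 = 572
Band 4: 910 * 0.939 = 854
Band 5: 2040 * 0.92 = 1877
Band 6: 990 * 0.939 + 1190 * 0.442 = 930 + 526 = 1456
End of period: [275, 1393, 572, 854, 1877, 1456]
Period 2.
Births: 572 * 0.302 = 173
Band 2: 275 * 0.961 = 264
Band 3: 1393 * 0.938 = 1307
Band 4: 572 * 0.939 = 537
Band 5: 854 * 0.92 = 786
Band 6: 1877 * 0.939 + 1456 * 0.442 = 1763 + 644 = 2407
End of period: [173, 264, 1307, 537, 786, 2407]
Period 3.
Births: 1307 * 0.302 = 395
Band 2: 173 * 0.961 = 166
Band 3: 264 * 0.938 = 248
Band 4: 1307 * 0.939 = 1227
Band 5: 537 * 0.92 = 494
Band 6: 786 * 0.939 + 2407 * 0.442 = 738 + 1064 = 1802
End of period: [395, 166, 248, 1227, 494, 1802]
Period 4.
Births: 248 * 0.302 = 75
Band 2: 395 * 0.961 = 380
Band 3: 166 * 0.938 = 156
Band 4: 248 * 0.939 = 233
Band 5: 1227 * 0.92 = 1129
Band 6: 494 * 0.939 + 1802 * 0.442 = 464 + 796 = 1260
End of period: [75, 380, 156, 233, 1129, 1260]
Total after period 4: 75 + 380 + 156 + 233 + 1129 + 1260 = 3233

3233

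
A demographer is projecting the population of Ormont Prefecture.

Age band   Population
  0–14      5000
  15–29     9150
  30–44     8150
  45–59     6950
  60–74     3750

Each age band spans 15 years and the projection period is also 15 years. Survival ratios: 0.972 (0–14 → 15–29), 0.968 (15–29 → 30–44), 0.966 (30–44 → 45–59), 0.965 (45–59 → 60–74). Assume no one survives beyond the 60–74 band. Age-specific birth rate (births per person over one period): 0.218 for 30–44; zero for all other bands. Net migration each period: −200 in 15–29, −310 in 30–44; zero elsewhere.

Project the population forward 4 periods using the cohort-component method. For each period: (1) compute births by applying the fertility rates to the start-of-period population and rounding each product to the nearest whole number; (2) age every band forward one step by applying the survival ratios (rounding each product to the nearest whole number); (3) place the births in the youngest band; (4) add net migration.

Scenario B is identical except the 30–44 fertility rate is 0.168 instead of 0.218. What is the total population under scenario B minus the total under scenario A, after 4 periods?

-1098

Numbering the bands 1..5 from youngest to oldest:
[period 1]
Births: 8150 * 0.218 = 1777
Band 2: 5000 * 0.972 = 4860
Band 3: 9150 * 0.968 = 8857
Band 4: 8150 * 0.966 = 7873
Band 5: 6950 * 0.965 = 6707
Net migration: Band 2 − 200 → 4660; Band 3 − 310 → 8547
Population now: 0–14=1777, 15–29=4660, 30–44=8547, 45–59=7873, 60–74=6707
[period 2]
Births: 8547 * 0.218 = 1863
Band 2: 1777 * 0.972 = 1727
Band 3: 4660 * 0.968 = 4511
Band 4: 8547 * 0.966 = 8256
Band 5: 7873 * 0.965 = 7597
Net migration: Band 2 − 200 → 1527; Band 3 − 310 → 4201
Population now: 0–14=1863, 15–29=1527, 30–44=4201, 45–59=8256, 60–74=7597
[period 3]
Births: 4201 * 0.218 = 916
Band 2: 1863 * 0.972 = 1811
Band 3: 1527 * 0.968 = 1478
Band 4: 4201 * 0.966 = 4058
Band 5: 8256 * 0.965 = 7967
Net migration: Band 2 − 200 → 1611; Band 3 − 310 → 1168
Population now: 0–14=916, 15–29=1611, 30–44=1168, 45–59=4058, 60–74=7967
[period 4]
Births: 1168 * 0.218 = 255
Band 2: 916 * 0.972 = 890
Band 3: 1611 * 0.968 = 1559
Band 4: 1168 * 0.966 = 1128
Band 5: 4058 * 0.965 = 3916
Net migration: Band 2 − 200 → 690; Band 3 − 310 → 1249
Population now: 0–14=255, 15–29=690, 30–44=1249, 45–59=1128, 60–74=3916
Scenario A total after 4 periods: 7238
Scenario B projection —
[period 1]
Births: 8150 * 0.168 = 1369
Band 2: 5000 * 0.972 = 4860
Band 3: 9150 * 0.968 = 8857
Band 4: 8150 * 0.966 = 7873
Band 5: 6950 * 0.965 = 6707
Net migration: Band 2 − 200 → 4660; Band 3 − 310 → 8547
Population now: 0–14=1369, 15–29=4660, 30–44=8547, 45–59=7873, 60–74=6707
[period 2]
Births: 8547 * 0.168 = 1436
Band 2: 1369 * 0.972 = 1331
Band 3: 4660 * 0.968 = 4511
Band 4: 8547 * 0.966 = 8256
Band 5: 7873 * 0.965 = 7597
Net migration: Band 2 − 200 → 1131; Band 3 − 310 → 4201
Population now: 0–14=1436, 15–29=1131, 30–44=4201, 45–59=8256, 60–74=7597
[period 3]
Births: 4201 * 0.168 = 706
Band 2: 1436 * 0.972 = 1396
Band 3: 1131 * 0.968 = 1095
Band 4: 4201 * 0.966 = 4058
Band 5: 8256 * 0.965 = 7967
Net migration: Band 2 − 200 → 1196; Band 3 − 310 → 785
Population now: 0–14=706, 15–29=1196, 30–44=785, 45–59=4058, 60–74=7967
[period 4]
Births: 785 * 0.168 = 132
Band 2: 706 * 0.972 = 686
Band 3: 1196 * 0.968 = 1158
Band 4: 785 * 0.966 = 758
Band 5: 4058 * 0.965 = 3916
Net migration: Band 2 − 200 → 486; Band 3 − 310 → 848
Population now: 0–14=132, 15–29=486, 30–44=848, 45–59=758, 60–74=3916
Scenario B total after 4 periods: 6140
Difference B − A = 6140 − 7238 = -1098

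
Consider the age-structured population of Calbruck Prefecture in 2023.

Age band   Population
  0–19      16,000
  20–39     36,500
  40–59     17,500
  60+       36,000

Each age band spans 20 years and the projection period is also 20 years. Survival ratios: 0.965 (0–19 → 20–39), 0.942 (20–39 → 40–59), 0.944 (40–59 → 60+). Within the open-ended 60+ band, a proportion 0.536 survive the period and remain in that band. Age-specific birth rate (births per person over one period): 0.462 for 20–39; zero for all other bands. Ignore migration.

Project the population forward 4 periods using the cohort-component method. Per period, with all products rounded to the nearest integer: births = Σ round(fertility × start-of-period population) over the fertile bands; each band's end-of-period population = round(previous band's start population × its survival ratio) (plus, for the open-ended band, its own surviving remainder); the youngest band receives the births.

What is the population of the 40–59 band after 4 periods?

6484

(Groups numbered youngest = 1 to oldest = 4.)
[period 1]
Births: 36500 × 0.462 = 16863
Group 2: 16000 × 0.965 = 15440
Group 3: 36500 × 0.942 = 34383
Group 4: 17500 × 0.944 + 36000 × 0.536 = 16520 + 19296 = 35816
→ [16863, 15440, 34383, 35816]
[period 2]
Births: 15440 × 0.462 = 7133
Group 2: 16863 × 0.965 = 16273
Group 3: 15440 × 0.942 = 14544
Group 4: 34383 × 0.944 + 35816 × 0.536 = 32458 + 19197 = 51655
→ [7133, 16273, 14544, 51655]
[period 3]
Births: 16273 × 0.462 = 7518
Group 2: 7133 × 0.965 = 6883
Group 3: 16273 × 0.942 = 15329
Group 4: 14544 × 0.944 + 51655 × 0.536 = 13730 + 27687 = 41417
→ [7518, 6883, 15329, 41417]
[period 4]
Births: 6883 × 0.462 = 3180
Group 2: 7518 × 0.965 = 7255
Group 3: 6883 × 0.942 = 6484
Group 4: 15329 × 0.944 + 41417 × 0.536 = 14471 + 22200 = 36671
→ [3180, 7255, 6484, 36671]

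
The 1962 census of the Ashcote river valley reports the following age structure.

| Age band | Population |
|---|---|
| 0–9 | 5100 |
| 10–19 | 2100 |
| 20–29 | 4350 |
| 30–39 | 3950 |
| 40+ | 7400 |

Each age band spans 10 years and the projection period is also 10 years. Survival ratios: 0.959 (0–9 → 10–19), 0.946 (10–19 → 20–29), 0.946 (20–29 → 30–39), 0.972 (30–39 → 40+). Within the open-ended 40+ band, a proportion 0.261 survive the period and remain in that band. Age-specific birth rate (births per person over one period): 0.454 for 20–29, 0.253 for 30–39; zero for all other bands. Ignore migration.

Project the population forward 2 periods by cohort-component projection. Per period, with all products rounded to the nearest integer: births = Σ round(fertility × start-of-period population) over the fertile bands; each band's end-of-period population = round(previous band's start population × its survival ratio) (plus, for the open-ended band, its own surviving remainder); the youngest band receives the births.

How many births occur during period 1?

Period 1.
Births: 4350 × 0.454 = 1975, 3950 × 0.253 = 999 → 2974
10–19: 5100 × 0.959 = 4891
20–29: 2100 × 0.946 = 1987
30–39: 4350 × 0.946 = 4115
40+: 3950 × 0.972 + 7400 × 0.261 = 3839 + 1931 = 5770
→ [2974, 4891, 1987, 4115, 5770]

2974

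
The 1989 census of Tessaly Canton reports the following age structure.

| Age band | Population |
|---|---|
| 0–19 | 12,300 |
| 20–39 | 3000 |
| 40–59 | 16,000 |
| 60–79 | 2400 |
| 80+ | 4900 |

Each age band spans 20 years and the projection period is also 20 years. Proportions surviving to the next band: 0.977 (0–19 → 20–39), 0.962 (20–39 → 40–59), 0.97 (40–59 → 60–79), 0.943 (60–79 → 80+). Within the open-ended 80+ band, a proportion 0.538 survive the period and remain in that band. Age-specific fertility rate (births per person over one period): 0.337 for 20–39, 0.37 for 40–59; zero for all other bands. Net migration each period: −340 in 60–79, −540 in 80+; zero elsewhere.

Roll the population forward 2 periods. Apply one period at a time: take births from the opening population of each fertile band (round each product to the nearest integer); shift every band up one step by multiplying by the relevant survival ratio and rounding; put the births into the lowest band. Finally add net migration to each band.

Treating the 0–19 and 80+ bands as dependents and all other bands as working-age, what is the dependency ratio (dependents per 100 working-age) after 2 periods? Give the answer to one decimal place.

Call the bands 1 to 5, youngest first.
Period 1.
Births: 3000 * 0.337 = 1011  |  16000 * 0.37 = 5920 → total 6931
Band 2: 12300 * 0.977 = 12017
Band 3: 3000 * 0.962 = 2886
Band 4: 16000 * 0.97 = 15520
Band 5: 2400 * 0.943 + 4900 * 0.538 = 2263 + 2636 = 4899
Net migration: Band 4 − 340 → 15180; Band 5 − 540 → 4359
→ [6931, 12017, 2886, 15180, 4359]
Period 2.
Births: 12017 * 0.337 = 4050  |  2886 * 0.37 = 1068 → total 5118
Band 2: 6931 * 0.977 = 6772
Band 3: 12017 * 0.962 = 11560
Band 4: 2886 * 0.97 = 2799
Band 5: 15180 * 0.943 + 4359 * 0.538 = 14315 + 2345 = 16660
Net migration: Band 4 − 340 → 2459; Band 5 − 540 → 16120
→ [5118, 6772, 11560, 2459, 16120]
Dependents (band 0–19 + band 80+) = 5118 + 16120 = 21238; working-age = 20791; ratio = 21238/20791 × 100 = 102.1

102.1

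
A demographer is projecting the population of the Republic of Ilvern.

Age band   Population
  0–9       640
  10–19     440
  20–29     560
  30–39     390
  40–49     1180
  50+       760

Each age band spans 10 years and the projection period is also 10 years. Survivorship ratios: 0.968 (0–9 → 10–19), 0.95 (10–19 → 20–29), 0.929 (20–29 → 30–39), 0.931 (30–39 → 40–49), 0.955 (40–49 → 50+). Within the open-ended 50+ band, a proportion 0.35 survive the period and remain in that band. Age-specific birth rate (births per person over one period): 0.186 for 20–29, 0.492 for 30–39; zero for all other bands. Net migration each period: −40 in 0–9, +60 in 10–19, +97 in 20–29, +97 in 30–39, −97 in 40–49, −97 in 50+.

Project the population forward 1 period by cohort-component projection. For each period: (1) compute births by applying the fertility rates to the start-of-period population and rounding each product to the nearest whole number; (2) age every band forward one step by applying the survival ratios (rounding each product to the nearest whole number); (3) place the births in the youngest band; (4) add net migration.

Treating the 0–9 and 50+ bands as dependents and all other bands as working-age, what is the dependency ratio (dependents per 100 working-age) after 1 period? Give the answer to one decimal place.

— Period 1 —
Births: 560 × 0.186 = 104 ; 390 × 0.492 = 192 → 296
10–19: 640 × 0.968 = 620
20–29: 440 × 0.95 = 418
30–39: 560 × 0.929 = 520
40–49: 390 × 0.931 = 363
50+: 1180 × 0.955 + 760 × 0.35 = 1127 + 266 = 1393
Net migration: 0–9 − 40 → 256; 10–19 + 60 → 680; 20–29 + 97 → 515; 30–39 + 97 → 617; 40–49 − 97 → 266; 50+ − 97 → 1296
→ [256, 680, 515, 617, 266, 1296]
Dependents (band 0–9 + band 50+) = 256 + 1296 = 1552; working-age = 2078; ratio = 1552/2078 × 100 = 74.7

74.7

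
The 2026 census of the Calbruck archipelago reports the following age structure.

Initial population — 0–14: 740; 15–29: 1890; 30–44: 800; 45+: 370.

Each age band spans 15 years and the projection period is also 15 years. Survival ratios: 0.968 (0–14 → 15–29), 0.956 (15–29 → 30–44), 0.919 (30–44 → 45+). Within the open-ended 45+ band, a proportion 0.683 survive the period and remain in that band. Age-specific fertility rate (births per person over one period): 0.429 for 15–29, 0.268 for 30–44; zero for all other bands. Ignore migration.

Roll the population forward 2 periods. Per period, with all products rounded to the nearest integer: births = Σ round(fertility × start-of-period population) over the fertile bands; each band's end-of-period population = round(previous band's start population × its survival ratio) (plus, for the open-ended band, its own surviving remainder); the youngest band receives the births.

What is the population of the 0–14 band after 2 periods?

791

Period 1:
Births: 1890 × 0.429 = 811 ; 800 × 0.268 = 214 → 1025
15–29: 740 × 0.968 = 716
30–44: 1890 × 0.956 = 1807
45+: 800 × 0.919 + 370 × 0.683 = 735 + 253 = 988
Population now: 0–14=1025, 15–29=716, 30–44=1807, 45+=988
Period 2:
Births: 716 × 0.429 = 307 ; 1807 × 0.268 = 484 → 791
15–29: 1025 × 0.968 = 992
30–44: 716 × 0.956 = 684
45+: 1807 × 0.919 + 988 × 0.683 = 1661 + 675 = 2336
Population now: 0–14=791, 15–29=992, 30–44=684, 45+=2336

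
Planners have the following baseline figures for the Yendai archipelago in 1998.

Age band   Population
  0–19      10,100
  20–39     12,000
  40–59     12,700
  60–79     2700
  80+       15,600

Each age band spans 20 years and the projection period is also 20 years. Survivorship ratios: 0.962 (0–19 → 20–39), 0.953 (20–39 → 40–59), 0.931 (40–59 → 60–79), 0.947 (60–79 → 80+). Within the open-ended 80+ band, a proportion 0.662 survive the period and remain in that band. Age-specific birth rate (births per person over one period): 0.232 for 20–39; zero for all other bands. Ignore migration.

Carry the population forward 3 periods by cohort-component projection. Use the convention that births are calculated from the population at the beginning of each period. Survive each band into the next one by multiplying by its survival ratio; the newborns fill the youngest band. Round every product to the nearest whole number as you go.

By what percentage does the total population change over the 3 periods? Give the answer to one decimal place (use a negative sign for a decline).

-30.1

(Groups numbered youngest = 1 to oldest = 5.)
Period 1.
Births: 12000 × 0.232 = 2784
Group 2: 10100 × 0.962 = 9716
Group 3: 12000 × 0.953 = 11436
Group 4: 12700 × 0.931 = 11824
Group 5: 2700 × 0.947 + 15600 × 0.662 = 2557 + 10327 = 12884
Population now: 0–19=2784, 20–39=9716, 40–59=11436, 60–79=11824, 80+=12884
Period 2.
Births: 9716 × 0.232 = 2254
Group 2: 2784 × 0.962 = 2678
Group 3: 9716 × 0.953 = 9259
Group 4: 11436 × 0.931 = 10647
Group 5: 11824 × 0.947 + 12884 × 0.662 = 11197 + 8529 = 19726
Population now: 0–19=2254, 20–39=2678, 40–59=9259, 60–79=10647, 80+=19726
Period 3.
Births: 2678 × 0.232 = 621
Group 2: 2254 × 0.962 = 2168
Group 3: 2678 × 0.953 = 2552
Group 4: 9259 × 0.931 = 8620
Group 5: 10647 × 0.947 + 19726 × 0.662 = 10083 + 13059 = 23142
Population now: 0–19=621, 20–39=2168, 40–59=2552, 60–79=8620, 80+=23142
Total: 53100 → 37103; change = -15997; percentage change = -30.1%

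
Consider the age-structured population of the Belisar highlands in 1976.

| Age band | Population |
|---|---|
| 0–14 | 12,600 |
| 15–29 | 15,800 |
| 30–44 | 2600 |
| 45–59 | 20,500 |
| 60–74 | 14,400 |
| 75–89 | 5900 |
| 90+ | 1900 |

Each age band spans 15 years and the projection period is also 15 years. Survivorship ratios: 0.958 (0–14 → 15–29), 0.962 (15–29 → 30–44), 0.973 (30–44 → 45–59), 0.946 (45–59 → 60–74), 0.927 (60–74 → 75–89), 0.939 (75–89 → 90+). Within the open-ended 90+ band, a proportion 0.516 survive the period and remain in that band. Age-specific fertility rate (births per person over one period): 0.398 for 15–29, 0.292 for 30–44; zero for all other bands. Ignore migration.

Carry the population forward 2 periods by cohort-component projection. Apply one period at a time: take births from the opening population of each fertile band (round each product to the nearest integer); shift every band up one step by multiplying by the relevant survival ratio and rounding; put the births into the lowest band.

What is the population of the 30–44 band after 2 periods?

11612

Call the groups 1 to 7, youngest first.
Period 1:
Births: 15800 × 0.398 = 6288 ; 2600 × 0.292 = 759 → 7047
Group 2: 12600 × 0.958 = 12071
Group 3: 15800 × 0.962 = 15200
Group 4: 2600 × 0.973 = 2530
Group 5: 20500 × 0.946 = 19393
Group 6: 14400 × 0.927 = 13349
Group 7: 5900 × 0.939 + 1900 × 0.516 = 5540 + 980 = 6520
→ [7047, 12071, 15200, 2530, 19393, 13349, 6520]
Period 2:
Births: 12071 × 0.398 = 4804 ; 15200 × 0.292 = 4438 → 9242
Group 2: 7047 × 0.958 = 6751
Group 3: 12071 × 0.962 = 11612
Group 4: 15200 × 0.973 = 14790
Group 5: 2530 × 0.946 = 2393
Group 6: 19393 × 0.927 = 17977
Group 7: 13349 × 0.939 + 6520 × 0.516 = 12535 + 3364 = 15899
→ [9242, 6751, 11612, 14790, 2393, 17977, 15899]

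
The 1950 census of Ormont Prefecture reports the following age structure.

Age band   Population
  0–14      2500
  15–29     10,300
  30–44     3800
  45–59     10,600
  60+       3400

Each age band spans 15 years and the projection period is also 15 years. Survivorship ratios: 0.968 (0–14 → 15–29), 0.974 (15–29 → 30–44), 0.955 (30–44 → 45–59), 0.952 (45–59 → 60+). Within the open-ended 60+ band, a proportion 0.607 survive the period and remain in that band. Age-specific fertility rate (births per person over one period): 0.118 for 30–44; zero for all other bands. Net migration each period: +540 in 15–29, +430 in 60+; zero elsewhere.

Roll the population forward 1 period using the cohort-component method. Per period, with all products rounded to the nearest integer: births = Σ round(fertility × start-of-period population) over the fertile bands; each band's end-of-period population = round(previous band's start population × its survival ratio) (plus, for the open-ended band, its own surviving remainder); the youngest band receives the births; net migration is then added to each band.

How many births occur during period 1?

448

— Period 1 —
Births: 3800 × 0.118 = 448
15–29: 2500 × 0.968 = 2420
30–44: 10300 × 0.974 = 10032
45–59: 3800 × 0.955 = 3629
60+: 10600 × 0.952 + 3400 × 0.607 = 10091 + 2064 = 12155
Net migration: 15–29 + 540 → 2960; 60+ + 430 → 12585
→ [448, 2960, 10032, 3629, 12585]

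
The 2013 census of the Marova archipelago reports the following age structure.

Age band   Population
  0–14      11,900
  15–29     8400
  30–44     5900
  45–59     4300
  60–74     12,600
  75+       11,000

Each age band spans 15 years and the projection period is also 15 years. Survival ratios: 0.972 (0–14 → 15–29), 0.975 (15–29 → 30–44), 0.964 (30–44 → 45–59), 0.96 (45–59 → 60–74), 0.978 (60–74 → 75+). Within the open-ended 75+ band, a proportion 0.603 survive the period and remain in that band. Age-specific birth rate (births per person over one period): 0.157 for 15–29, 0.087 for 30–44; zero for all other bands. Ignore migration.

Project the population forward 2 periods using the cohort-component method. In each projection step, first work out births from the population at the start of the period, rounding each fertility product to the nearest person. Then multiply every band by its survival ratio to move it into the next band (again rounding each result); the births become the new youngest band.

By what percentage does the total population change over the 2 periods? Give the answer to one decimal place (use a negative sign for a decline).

-17.9

After projecting period 1:
Births: 8400 * 0.157 = 1319 ; 5900 * 0.087 = 513 ⇒ total 1832
15–29: 11900 * 0.972 = 11567
30–44: 8400 * 0.975 = 8190
45–59: 5900 * 0.964 = 5688
60–74: 4300 * 0.96 = 4128
75+: 12600 * 0.978 + 11000 * 0.603 = 12323 + 6633 = 18956
→ [1832, 11567, 8190, 5688, 4128, 18956]
After projecting period 2:
Births: 11567 * 0.157 = 1816 ; 8190 * 0.087 = 713 ⇒ total 2529
15–29: 1832 * 0.972 = 1781
30–44: 11567 * 0.975 = 11278
45–59: 8190 * 0.964 = 7895
60–74: 5688 * 0.96 = 5460
75+: 4128 * 0.978 + 18956 * 0.603 = 4037 + 11430 = 15467
→ [2529, 1781, 11278, 7895, 5460, 15467]
Total: 54100 → 44410; change = -9690; percentage change = -17.9%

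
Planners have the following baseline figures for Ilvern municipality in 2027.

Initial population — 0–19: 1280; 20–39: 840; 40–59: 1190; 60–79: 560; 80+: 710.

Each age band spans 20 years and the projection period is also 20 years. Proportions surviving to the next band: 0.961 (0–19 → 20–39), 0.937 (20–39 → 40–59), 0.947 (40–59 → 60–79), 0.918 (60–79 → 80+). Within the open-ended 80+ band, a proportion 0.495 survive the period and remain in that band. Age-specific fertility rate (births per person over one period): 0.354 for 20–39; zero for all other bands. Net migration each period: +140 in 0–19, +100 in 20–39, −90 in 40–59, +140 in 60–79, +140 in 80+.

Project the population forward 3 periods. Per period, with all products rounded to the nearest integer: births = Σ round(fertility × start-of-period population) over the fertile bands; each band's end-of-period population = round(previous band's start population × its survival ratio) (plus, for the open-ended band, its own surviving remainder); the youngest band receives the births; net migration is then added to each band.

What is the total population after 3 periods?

Call the groups 1 to 5, youngest first.
Period 1.
Births: 840 × 0.354 = 297
Group 2: 1280 × 0.961 = 1230
Group 3: 840 × 0.937 = 787
Group 4: 1190 × 0.947 = 1127
Group 5: 560 × 0.918 + 710 × 0.495 = 514 + 351 = 865
Net migration: Group 1 + 140 → 437; Group 2 + 100 → 1330; Group 3 − 90 → 697; Group 4 + 140 → 1267; Group 5 + 140 → 1005
→ [437, 1330, 697, 1267, 1005]
Period 2.
Births: 1330 × 0.354 = 471
Group 2: 437 × 0.961 = 420
Group 3: 1330 × 0.937 = 1246
Group 4: 697 × 0.947 = 660
Group 5: 1267 × 0.918 + 1005 × 0.495 = 1163 + 497 = 1660
Net migration: Group 1 + 140 → 611; Group 2 + 100 → 520; Group 3 − 90 → 1156; Group 4 + 140 → 800; Group 5 + 140 → 1800
→ [611, 520, 1156, 800, 1800]
Period 3.
Births: 520 × 0.354 = 184
Group 2: 611 × 0.961 = 587
Group 3: 520 × 0.937 = 487
Group 4: 1156 × 0.947 = 1095
Group 5: 800 × 0.918 + 1800 × 0.495 = 734 + 891 = 1625
Net migration: Group 1 + 140 → 324; Group 2 + 100 → 687; Group 3 − 90 → 397; Group 4 + 140 → 1235; Group 5 + 140 → 1765
→ [324, 687, 397, 1235, 1765]
Total after period 3: 324 + 687 + 397 + 1235 + 1765 = 4408

4408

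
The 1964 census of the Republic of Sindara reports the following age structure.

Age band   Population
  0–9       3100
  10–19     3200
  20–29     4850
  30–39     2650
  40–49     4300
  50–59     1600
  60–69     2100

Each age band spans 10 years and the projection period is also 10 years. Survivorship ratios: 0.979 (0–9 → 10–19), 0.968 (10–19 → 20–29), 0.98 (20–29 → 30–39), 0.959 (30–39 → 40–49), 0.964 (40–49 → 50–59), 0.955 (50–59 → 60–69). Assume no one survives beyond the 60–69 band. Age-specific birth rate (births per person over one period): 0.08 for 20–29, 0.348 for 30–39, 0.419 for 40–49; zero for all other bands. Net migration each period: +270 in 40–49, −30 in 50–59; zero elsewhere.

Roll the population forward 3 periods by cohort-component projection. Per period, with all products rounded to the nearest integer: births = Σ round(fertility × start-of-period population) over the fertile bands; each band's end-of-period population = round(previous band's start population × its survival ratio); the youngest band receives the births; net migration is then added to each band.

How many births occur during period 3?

3315

— Period 1 —
Births: 4850 × 0.08 = 388 ; 2650 × 0.348 = 922 ; 4300 × 0.419 = 1802 → 3112
10–19: 3100 × 0.979 = 3035
20–29: 3200 × 0.968 = 3098
30–39: 4850 × 0.98 = 4753
40–49: 2650 × 0.959 = 2541
50–59: 4300 × 0.964 = 4145
60–69: 1600 × 0.955 = 1528
Net migration: 40–49 + 270 → 2811; 50–59 − 30 → 4115
→ [3112, 3035, 3098, 4753, 2811, 4115, 1528]
— Period 2 —
Births: 3098 × 0.08 = 248 ; 4753 × 0.348 = 1654 ; 2811 × 0.419 = 1178 → 3080
10–19: 3112 × 0.979 = 3047
20–29: 3035 × 0.968 = 2938
30–39: 3098 × 0.98 = 3036
40–49: 4753 × 0.959 = 4558
50–59: 2811 × 0.964 = 2710
60–69: 4115 × 0.955 = 3930
Net migration: 40–49 + 270 → 4828; 50–59 − 30 → 2680
→ [3080, 3047, 2938, 3036, 4828, 2680, 3930]
— Period 3 —
Births: 2938 × 0.08 = 235 ; 3036 × 0.348 = 1057 ; 4828 × 0.419 = 2023 → 3315
10–19: 3080 × 0.979 = 3015
20–29: 3047 × 0.968 = 2949
30–39: 2938 × 0.98 = 2879
40–49: 3036 × 0.959 = 2912
50–59: 4828 × 0.964 = 4654
60–69: 2680 × 0.955 = 2559
Net migration: 40–49 + 270 → 3182; 50–59 − 30 → 4624
→ [3315, 3015, 2949, 2879, 3182, 4624, 2559]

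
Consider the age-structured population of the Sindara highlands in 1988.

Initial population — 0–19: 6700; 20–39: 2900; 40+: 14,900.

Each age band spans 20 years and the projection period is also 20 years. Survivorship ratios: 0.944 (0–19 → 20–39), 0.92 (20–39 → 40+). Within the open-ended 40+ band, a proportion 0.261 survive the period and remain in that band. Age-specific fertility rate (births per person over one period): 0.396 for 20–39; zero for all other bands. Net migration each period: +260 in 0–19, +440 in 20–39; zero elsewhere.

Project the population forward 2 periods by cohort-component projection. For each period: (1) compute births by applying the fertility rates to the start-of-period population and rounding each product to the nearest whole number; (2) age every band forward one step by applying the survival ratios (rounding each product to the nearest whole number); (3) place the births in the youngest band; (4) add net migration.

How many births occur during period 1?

1148

— Period 1 —
Births: 2900 × 0.396 = 1148
20–39: 6700 × 0.944 = 6325
40+: 2900 × 0.92 + 14900 × 0.261 = 2668 + 3889 = 6557
Net migration: 0–19 + 260 → 1408; 20–39 + 440 → 6765
Population now: 0–19=1408, 20–39=6765, 40+=6557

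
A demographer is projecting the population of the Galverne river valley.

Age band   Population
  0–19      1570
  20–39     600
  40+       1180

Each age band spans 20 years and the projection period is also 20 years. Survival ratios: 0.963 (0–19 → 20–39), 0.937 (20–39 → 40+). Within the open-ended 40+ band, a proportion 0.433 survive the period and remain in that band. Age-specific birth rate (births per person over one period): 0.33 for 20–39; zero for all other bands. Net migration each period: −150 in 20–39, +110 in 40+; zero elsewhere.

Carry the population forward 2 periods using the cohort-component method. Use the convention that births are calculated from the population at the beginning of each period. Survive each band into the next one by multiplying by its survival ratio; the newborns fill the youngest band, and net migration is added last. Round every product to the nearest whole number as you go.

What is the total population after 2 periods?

2388

Let group 1 be 0–19 through group 3 = 40+.
Period 1.
Births: 600 × 0.33 = 198
Group 2: 1570 × 0.963 = 1512
Group 3: 600 × 0.937 + 1180 × 0.433 = 562 + 511 = 1073
Net migration: Group 2 − 150 → 1362; Group 3 + 110 → 1183
Giving 198 / 1362 / 1183.
Period 2.
Births: 1362 × 0.33 = 449
Group 2: 198 × 0.963 = 191
Group 3: 1362 × 0.937 + 1183 × 0.433 = 1276 + 512 = 1788
Net migration: Group 2 − 150 → 41; Group 3 + 110 → 1898
Giving 449 / 41 / 1898.
Total after period 2: 449 + 41 + 1898 = 2388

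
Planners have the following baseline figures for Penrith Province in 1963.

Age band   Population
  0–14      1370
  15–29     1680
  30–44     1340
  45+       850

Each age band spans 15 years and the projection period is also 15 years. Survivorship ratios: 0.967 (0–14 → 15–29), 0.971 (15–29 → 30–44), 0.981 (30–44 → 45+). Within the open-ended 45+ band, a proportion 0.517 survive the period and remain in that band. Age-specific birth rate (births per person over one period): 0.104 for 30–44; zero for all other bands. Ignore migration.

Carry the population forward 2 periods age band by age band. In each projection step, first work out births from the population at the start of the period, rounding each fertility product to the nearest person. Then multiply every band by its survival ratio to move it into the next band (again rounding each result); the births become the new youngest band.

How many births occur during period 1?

Numbering the bands 1..4 from youngest to oldest:
Period 1:
Births: 1340 × 0.104 = 139
Band 2: 1370 × 0.967 = 1325
Band 3: 1680 × 0.971 = 1631
Band 4: 1340 × 0.981 + 850 × 0.517 = 1315 + 439 = 1754
→ [139, 1325, 1631, 1754]

139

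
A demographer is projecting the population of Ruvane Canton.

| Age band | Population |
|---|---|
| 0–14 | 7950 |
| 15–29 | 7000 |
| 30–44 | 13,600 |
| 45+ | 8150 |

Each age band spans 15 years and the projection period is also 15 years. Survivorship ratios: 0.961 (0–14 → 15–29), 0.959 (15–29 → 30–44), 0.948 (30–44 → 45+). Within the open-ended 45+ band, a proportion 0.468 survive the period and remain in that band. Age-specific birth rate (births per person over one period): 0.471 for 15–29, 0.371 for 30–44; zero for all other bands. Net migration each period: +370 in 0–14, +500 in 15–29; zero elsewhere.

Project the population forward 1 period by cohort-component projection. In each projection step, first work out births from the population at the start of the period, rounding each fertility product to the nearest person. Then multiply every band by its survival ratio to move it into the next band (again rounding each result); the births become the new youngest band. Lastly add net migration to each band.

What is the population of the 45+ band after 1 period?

(Groups numbered youngest = 1 to oldest = 4.)
[period 1]
Births: 7000 × 0.471 = 3297, 13600 × 0.371 = 5046 → 8343
Group 2: 7950 × 0.961 = 7640
Group 3: 7000 × 0.959 = 6713
Group 4: 13600 × 0.948 + 8150 × 0.468 = 12893 + 3814 = 16707
Net migration: Group 1 + 370 → 8713; Group 2 + 500 → 8140
End of period: [8713, 8140, 6713, 16707]

16707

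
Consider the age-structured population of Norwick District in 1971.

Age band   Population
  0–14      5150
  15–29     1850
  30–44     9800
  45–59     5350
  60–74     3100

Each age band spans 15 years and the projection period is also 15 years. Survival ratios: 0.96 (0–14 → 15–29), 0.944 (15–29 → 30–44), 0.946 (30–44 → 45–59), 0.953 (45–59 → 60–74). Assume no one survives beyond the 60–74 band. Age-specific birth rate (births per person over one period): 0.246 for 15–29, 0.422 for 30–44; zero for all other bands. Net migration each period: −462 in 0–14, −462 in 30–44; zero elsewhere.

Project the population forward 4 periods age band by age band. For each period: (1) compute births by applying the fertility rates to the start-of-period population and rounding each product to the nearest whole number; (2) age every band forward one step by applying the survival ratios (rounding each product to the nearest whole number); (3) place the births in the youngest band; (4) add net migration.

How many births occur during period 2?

1758

Period 1:
Births: 1850 * 0.246 = 455 ; 9800 * 0.422 = 4136 — total 4591
15–29: 5150 * 0.96 = 4944
30–44: 1850 * 0.944 = 1746
45–59: 9800 * 0.946 = 9271
60–74: 5350 * 0.953 = 5099
Net migration: 0–14 − 462 → 4129; 30–44 − 462 → 1284
→ [4129, 4944, 1284, 9271, 5099]
Period 2:
Births: 4944 * 0.246 = 1216 ; 1284 * 0.422 = 542 — total 1758
15–29: 4129 * 0.96 = 3964
30–44: 4944 * 0.944 = 4667
45–59: 1284 * 0.946 = 1215
60–74: 9271 * 0.953 = 8835
Net migration: 0–14 − 462 → 1296; 30–44 − 462 → 4205
→ [1296, 3964, 4205, 1215, 8835]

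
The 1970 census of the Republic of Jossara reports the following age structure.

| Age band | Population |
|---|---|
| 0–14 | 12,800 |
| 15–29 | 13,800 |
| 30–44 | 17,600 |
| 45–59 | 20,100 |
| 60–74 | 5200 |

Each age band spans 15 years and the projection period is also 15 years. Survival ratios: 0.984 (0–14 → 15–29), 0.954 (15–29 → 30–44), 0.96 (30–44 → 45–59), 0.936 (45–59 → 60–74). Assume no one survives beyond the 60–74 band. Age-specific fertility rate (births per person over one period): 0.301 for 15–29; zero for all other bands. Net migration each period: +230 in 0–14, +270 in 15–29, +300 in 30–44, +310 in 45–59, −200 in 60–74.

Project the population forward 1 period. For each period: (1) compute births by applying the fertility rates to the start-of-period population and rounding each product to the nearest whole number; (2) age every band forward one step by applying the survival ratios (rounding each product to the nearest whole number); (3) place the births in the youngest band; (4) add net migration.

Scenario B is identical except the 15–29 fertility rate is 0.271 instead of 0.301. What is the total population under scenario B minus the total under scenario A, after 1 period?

-414

Let group 1 be 0–14 through group 5 = 60–74.
Period 1.
Births: 13800 × 0.301 = 4154
Group 2: 12800 × 0.984 = 12595
Group 3: 13800 × 0.954 = 13165
Group 4: 17600 × 0.96 = 16896
Group 5: 20100 × 0.936 = 18814
Net migration: Group 1 + 230 → 4384; Group 2 + 270 → 12865; Group 3 + 300 → 13465; Group 4 + 310 → 17206; Group 5 − 200 → 18614
Population now: 0–14=4384, 15–29=12865, 30–44=13465, 45–59=17206, 60–74=18614
Scenario A total after 1 period: 66534
Scenario B projection —
Period 1.
Births: 13800 × 0.271 = 3740
Group 2: 12800 × 0.984 = 12595
Group 3: 13800 × 0.954 = 13165
Group 4: 17600 × 0.96 = 16896
Group 5: 20100 × 0.936 = 18814
Net migration: Group 1 + 230 → 3970; Group 2 + 270 → 12865; Group 3 + 300 → 13465; Group 4 + 310 → 17206; Group 5 − 200 → 18614
Population now: 0–14=3970, 15–29=12865, 30–44=13465, 45–59=17206, 60–74=18614
Scenario B total after 1 period: 66120
Difference B − A = 66120 − 66534 = -414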